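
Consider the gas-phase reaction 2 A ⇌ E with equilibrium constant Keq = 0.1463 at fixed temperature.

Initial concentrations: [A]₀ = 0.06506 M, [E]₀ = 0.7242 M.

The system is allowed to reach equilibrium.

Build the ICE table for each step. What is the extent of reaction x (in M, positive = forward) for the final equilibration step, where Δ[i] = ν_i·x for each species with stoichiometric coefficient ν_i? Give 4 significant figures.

Q₀ = 171.1 vs Keq = 0.1463 ⇒ Q>K, reverse
Step 1:
                    A           E
  Initial     0.06506      0.7242
  Change        1.071     -0.5354
  Equil         1.136      0.1888
  solve Keq expr → x = -0.5354; check Q = 0.1463

x = -0.5354 M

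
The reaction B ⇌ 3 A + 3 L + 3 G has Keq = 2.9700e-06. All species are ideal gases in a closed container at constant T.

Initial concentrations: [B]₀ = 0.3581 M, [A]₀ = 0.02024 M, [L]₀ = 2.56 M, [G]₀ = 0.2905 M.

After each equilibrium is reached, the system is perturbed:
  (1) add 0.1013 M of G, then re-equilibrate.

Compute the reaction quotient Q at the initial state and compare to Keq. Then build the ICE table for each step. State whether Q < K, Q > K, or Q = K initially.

Q₀ = 9.5233e-06; Q > K (proceeds reverse)

Q₀ = 9.5233e-06 vs Keq = 2.9700e-06 ⇒ Q>K, reverse
Step 1:
                   B          A          L          G
  Initial     0.3581    0.02024       2.56     0.2905
  Change    0.002052  -0.006157  -0.006157  -0.006157
  Equil       0.3602    0.01408      2.554     0.2843
  solve Keq expr → x = -0.002052; check Q = 2.9700e-06
Then add 0.1013 M of G.
Step 2:
                   B          A          L          G
  Initial     0.3602    0.01408      2.554     0.3856
  Change    0.001192  -0.003576  -0.003576  -0.003576
  Equil       0.3613    0.01051       2.55     0.3821
  solve Keq expr → x = -0.001192; check Q = 2.9700e-06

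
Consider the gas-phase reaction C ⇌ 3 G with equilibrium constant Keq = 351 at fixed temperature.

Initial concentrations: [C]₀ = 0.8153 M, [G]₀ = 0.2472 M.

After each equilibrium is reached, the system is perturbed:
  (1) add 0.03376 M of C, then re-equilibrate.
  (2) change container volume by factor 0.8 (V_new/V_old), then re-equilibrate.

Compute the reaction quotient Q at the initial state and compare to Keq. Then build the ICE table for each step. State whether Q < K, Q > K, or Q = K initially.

Q₀ = 0.01853 vs Keq = 351 ⇒ Q<K, forward
Step 1:
                    C           G
  Initial      0.8153      0.2472
  Change       -0.768       2.304
  Equil       0.04731       2.551
  solve Keq expr → x = 0.768; check Q = 351
Then add 0.03376 M of C.
Step 2:
                    C           G
  Initial     0.08107       2.551
  Change     -0.02879     0.08637
  Equil       0.05228       2.638
  solve Keq expr → x = 0.02879; check Q = 351
Then change container volume by factor 0.8 (V_new/V_old).
Step 3:
                    C           G
  Initial     0.06534       3.297
  Change      0.02891    -0.08673
  Equil       0.09425        3.21
  solve Keq expr → x = -0.02891; check Q = 351

Q₀ = 0.01853; Q < K (proceeds forward)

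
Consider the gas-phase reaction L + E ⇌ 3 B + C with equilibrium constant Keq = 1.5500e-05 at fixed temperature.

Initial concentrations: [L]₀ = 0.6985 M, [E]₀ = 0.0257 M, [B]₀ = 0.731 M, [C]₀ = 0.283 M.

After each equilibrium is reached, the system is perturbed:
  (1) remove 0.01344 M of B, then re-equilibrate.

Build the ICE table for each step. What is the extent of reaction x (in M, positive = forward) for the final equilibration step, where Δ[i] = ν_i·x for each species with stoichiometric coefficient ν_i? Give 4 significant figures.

x = 0.004057 M

Q₀ = 6.158 vs Keq = 1.5500e-05 ⇒ Q>K, reverse
Step 1:
                  L         E         B         C
  Initial    0.6985    0.0257     0.731     0.283
  Change       0.23      0.23   -0.6899     -0.23
  Equil      0.9285    0.2557   0.04109   0.05303
  solve Keq expr → x = -0.23; check Q = 1.5500e-05
Then remove 0.01344 M of B.
Step 2:
                  L         E         B         C
  Initial    0.9285    0.2557   0.02765   0.05303
  Change  -0.004057 -0.004057   0.01217  0.004057
  Equil      0.9244    0.2516   0.03982   0.05709
  solve Keq expr → x = 0.004057; check Q = 1.5500e-05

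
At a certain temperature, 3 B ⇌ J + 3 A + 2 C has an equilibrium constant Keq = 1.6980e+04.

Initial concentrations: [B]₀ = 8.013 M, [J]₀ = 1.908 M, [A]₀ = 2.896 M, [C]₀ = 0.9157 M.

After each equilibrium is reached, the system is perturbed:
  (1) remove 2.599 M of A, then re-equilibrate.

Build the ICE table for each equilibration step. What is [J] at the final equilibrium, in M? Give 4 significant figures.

[J]_eq = 4.134 M

Q₀ = 0.07553 vs Keq = 1.6980e+04 ⇒ Q<K, forward
Step 1:
                    B           J           A           C
  I             8.013       1.908       2.896      0.9157
  C            -6.319       2.106       6.319       4.212
  E             1.694       4.014       9.215       5.128
  solve Keq expr → x = 2.106; check Q = 1.6980e+04
Then remove 2.599 M of A.
Step 2:
                    B           J           A           C
  I             1.694       4.014       6.616       5.128
  C           -0.3592      0.1197      0.3592      0.2395
  E             1.335       4.134       6.975       5.368
  solve Keq expr → x = 0.1197; check Q = 1.6980e+04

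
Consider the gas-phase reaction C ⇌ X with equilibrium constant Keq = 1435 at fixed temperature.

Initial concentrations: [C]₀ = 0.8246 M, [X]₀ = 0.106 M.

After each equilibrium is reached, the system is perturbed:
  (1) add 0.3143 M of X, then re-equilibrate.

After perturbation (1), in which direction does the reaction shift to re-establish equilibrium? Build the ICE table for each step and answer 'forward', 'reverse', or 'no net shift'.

Direction: reverse

Q₀ = 0.1285 vs Keq = 1435 ⇒ Q<K, forward
Step 1:
                    C           X
  Initial      0.8246       0.106
  Change       -0.824       0.824
  Equil    6.4805e-04        0.93
  solve Keq expr → x = 0.824; check Q = 1435
Then add 0.3143 M of X.
Step 2:
                    C           X
  Initial  6.4805e-04       1.244
  Change   2.1887e-04 -2.1887e-04
  Equil    8.6692e-04       1.244
  solve Keq expr → x = -2.1887e-04; check Q = 1435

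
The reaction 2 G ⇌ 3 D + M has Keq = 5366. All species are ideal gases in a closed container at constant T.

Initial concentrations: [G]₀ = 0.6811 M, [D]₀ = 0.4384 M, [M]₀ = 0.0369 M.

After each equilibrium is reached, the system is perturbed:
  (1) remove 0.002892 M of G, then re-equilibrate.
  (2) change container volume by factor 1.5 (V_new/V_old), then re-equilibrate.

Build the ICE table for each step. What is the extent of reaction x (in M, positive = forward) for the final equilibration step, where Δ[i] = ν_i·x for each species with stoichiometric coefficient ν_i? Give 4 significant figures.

Q₀ = 0.006702 vs Keq = 5366 ⇒ Q<K, forward
Step 1:
                  G         D         M
  Initial    0.6811    0.4384    0.0369
  Change    -0.6668         1    0.3334
  Equil     0.01433     1.439    0.3703
  solve Keq expr → x = 0.3334; check Q = 5366
Then remove 0.002892 M of G.
Step 2:
                  G         D         M
  Initial   0.01144     1.439    0.3703
  Change   0.002802 -0.004203 -0.001401
  Equil     0.01424     1.434    0.3689
  solve Keq expr → x = -0.001401; check Q = 5366
Then change container volume by factor 1.5 (V_new/V_old).
Step 3:
                  G         D         M
  Initial  0.009495    0.9562    0.2459
  Change  -0.003099  0.004648  0.001549
  Equil    0.006396    0.9609    0.2475
  solve Keq expr → x = 0.001549; check Q = 5366

x = 0.001549 M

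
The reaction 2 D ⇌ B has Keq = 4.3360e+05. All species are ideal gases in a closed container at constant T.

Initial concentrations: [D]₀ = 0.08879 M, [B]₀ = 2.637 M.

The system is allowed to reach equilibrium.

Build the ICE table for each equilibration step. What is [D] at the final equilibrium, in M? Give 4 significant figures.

[D]_eq = 0.002486 M

Q₀ = 334.5 vs Keq = 4.3360e+05 ⇒ Q<K, forward
Step 1:
                  D         B
  init      0.08879     2.637
  Δ         -0.0863   0.04315
  eq       0.002486      2.68
  solve Keq expr → x = 0.04315; check Q = 4.3360e+05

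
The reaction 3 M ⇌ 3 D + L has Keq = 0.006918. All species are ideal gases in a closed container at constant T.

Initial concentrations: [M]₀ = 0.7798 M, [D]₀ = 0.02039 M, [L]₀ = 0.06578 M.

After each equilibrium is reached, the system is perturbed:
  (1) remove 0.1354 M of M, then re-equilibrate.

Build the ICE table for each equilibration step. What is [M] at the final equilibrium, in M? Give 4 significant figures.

Q₀ = 1.1760e-06 vs Keq = 0.006918 ⇒ Q<K, forward
Step 1:
                  M         D         L
  I          0.7798   0.02039   0.06578
  C         -0.1977    0.1977   0.06588
  E          0.5821     0.218    0.1317
  solve Keq expr → x = 0.06588; check Q = 0.006918
Then remove 0.1354 M of M.
Step 2:
                  M         D         L
  I          0.4467     0.218    0.1317
  C         0.03303  -0.03303  -0.01101
  E          0.4798     0.185    0.1207
  solve Keq expr → x = -0.01101; check Q = 0.006918

[M]_eq = 0.4798 M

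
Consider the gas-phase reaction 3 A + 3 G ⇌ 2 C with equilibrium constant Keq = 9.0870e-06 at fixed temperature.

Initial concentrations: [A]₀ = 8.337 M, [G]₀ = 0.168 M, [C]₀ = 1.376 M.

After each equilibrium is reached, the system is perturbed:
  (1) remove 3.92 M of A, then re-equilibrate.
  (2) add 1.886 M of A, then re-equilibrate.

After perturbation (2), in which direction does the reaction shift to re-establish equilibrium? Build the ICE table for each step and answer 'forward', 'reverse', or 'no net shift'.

Q₀ = 0.6891 vs Keq = 9.0870e-06 ⇒ Q>K, reverse
Step 1:
                    A           G           C
  Initial       8.337       0.168       1.376
  Change        1.698       1.698      -1.132
  Equil         10.03       1.866      0.2442
  solve Keq expr → x = -0.5659; check Q = 9.0870e-06
Then remove 3.92 M of A.
Step 2:
                    A           G           C
  Initial       6.115       1.866      0.2442
  Change       0.1612      0.1612     -0.1074
  Equil         6.276       2.027      0.1368
  solve Keq expr → x = -0.05372; check Q = 9.0870e-06
Then add 1.886 M of A.
Step 3:
                    A           G           C
  Initial       8.162       2.027      0.1368
  Change     -0.07769    -0.07769      0.0518
  Equil         8.084       1.949      0.1886
  solve Keq expr → x = 0.0259; check Q = 9.0870e-06

Direction: forward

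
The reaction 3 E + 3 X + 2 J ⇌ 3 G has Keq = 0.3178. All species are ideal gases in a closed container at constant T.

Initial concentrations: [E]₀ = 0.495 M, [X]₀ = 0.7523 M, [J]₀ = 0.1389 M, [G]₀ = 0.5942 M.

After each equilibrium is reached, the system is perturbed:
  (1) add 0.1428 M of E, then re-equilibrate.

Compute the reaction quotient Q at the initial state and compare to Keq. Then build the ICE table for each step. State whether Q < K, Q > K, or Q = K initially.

Q₀ = 210.6 vs Keq = 0.3178 ⇒ Q>K, reverse
Step 1:
                    E           X           J           G
  I             0.495      0.7523      0.1389      0.5942
  C            0.3084      0.3084      0.2056     -0.3084
  E            0.8034       1.061      0.3445      0.2858
  solve Keq expr → x = -0.1028; check Q = 0.3178
Then add 0.1428 M of E.
Step 2:
                    E           X           J           G
  I            0.9462       1.061      0.3445      0.2858
  C           -0.0244     -0.0244    -0.01627      0.0244
  E            0.9218       1.036      0.3282      0.3102
  solve Keq expr → x = 0.008135; check Q = 0.3178

Q₀ = 210.6; Q > K (proceeds reverse)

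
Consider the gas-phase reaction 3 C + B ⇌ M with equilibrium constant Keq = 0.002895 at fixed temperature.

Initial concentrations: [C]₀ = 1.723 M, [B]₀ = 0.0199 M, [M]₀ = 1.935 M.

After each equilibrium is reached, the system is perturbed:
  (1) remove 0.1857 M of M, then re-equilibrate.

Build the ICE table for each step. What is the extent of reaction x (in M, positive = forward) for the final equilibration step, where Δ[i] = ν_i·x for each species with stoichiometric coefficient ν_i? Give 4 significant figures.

Q₀ = 19.01 vs Keq = 0.002895 ⇒ Q>K, reverse
Step 1:
                   C          B          M
  I            1.723     0.0199      1.935
  C            3.848      1.283     -1.283
  E            5.571      1.303     0.6522
  solve Keq expr → x = -1.283; check Q = 0.002895
Then remove 0.1857 M of M.
Step 2:
                   C          B          M
  I            5.571      1.303     0.4665
  C          -0.2271    -0.0757     0.0757
  E            5.344      1.227     0.5422
  solve Keq expr → x = 0.0757; check Q = 0.002895

x = 0.0757 M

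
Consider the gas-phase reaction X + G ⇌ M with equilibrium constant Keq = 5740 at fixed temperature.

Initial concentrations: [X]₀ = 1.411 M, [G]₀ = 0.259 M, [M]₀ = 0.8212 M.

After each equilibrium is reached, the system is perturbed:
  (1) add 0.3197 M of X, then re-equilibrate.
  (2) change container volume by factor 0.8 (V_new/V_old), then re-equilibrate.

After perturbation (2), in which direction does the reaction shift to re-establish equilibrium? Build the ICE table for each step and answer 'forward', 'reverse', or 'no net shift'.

Q₀ = 2.247 vs Keq = 5740 ⇒ Q<K, forward
Step 1:
                    X           G           M
  Initial       1.411       0.259      0.8212
  Change      -0.2588     -0.2588      0.2588
  Equil         1.152  1.6331e-04        1.08
  solve Keq expr → x = 0.2588; check Q = 5740
Then add 0.3197 M of X.
Step 2:
                    X           G           M
  Initial       1.472  1.6331e-04        1.08
  Change  -3.5465e-05 -3.5465e-05  3.5465e-05
  Equil         1.472  1.2785e-04        1.08
  solve Keq expr → x = 3.5465e-05; check Q = 5740
Then change container volume by factor 0.8 (V_new/V_old).
Step 3:
                    X           G           M
  Initial        1.84  1.5981e-04        1.35
  Change  -3.1956e-05 -3.1956e-05  3.1956e-05
  Equil          1.84  1.2785e-04        1.35
  solve Keq expr → x = 3.1956e-05; check Q = 5740

Direction: forward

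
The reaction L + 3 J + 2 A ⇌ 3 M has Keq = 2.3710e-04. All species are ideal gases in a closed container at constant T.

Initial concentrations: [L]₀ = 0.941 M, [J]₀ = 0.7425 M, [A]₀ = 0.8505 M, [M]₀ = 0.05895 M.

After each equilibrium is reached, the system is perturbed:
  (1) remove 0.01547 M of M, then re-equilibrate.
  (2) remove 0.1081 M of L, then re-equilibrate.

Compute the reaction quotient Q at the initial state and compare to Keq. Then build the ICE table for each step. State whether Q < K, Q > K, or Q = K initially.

Q₀ = 7.3523e-04; Q > K (proceeds reverse)

Q₀ = 7.3523e-04 vs Keq = 2.3710e-04 ⇒ Q>K, reverse
Step 1:
                  L         J         A         M
  Initial     0.941    0.7425    0.8505   0.05895
  Change   0.005713   0.01714   0.01143  -0.01714
  Equil      0.9467    0.7596    0.8619   0.04181
  solve Keq expr → x = -0.005713; check Q = 2.3710e-04
Then remove 0.01547 M of M.
Step 2:
                  L         J         A         M
  Initial    0.9467    0.7596    0.8619   0.02634
  Change   -0.00477  -0.01431  -0.00954   0.01431
  Equil      0.9419    0.7453    0.8524   0.04065
  solve Keq expr → x = 0.00477; check Q = 2.3710e-04
Then remove 0.1081 M of L.
Step 3:
                  L         J         A         M
  Initial    0.8338    0.7453    0.8524   0.04065
  Change  5.0055e-04  0.001502  0.001001 -0.001502
  Equil      0.8343    0.7468    0.8534   0.03915
  solve Keq expr → x = -5.0055e-04; check Q = 2.3710e-04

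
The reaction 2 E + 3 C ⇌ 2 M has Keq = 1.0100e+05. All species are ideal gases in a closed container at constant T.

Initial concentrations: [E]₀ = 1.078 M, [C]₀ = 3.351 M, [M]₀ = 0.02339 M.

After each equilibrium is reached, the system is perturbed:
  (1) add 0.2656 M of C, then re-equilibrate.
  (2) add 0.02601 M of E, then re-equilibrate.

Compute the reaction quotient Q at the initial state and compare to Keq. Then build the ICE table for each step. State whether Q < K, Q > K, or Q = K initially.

Q₀ = 1.2511e-05; Q < K (proceeds forward)

Q₀ = 1.2511e-05 vs Keq = 1.0100e+05 ⇒ Q<K, forward
Step 1:
                    E           C           M
  init          1.078       3.351     0.02339
  Δ            -1.076      -1.615       1.076
  eq         0.001513       1.736         1.1
  solve Keq expr → x = 0.5382; check Q = 1.0100e+05
Then add 0.2656 M of C.
Step 2:
                    E           C           M
  init       0.001513       2.002         1.1
  Δ       -2.9011e-04 -4.3517e-04  2.9011e-04
  eq         0.001223       2.001         1.1
  solve Keq expr → x = 1.4506e-04; check Q = 1.0100e+05
Then add 0.02601 M of E.
Step 3:
                    E           C           M
  init        0.02723       2.001         1.1
  Δ          -0.02594    -0.03892     0.02594
  eq         0.001289       1.963       1.126
  solve Keq expr → x = 0.01297; check Q = 1.0100e+05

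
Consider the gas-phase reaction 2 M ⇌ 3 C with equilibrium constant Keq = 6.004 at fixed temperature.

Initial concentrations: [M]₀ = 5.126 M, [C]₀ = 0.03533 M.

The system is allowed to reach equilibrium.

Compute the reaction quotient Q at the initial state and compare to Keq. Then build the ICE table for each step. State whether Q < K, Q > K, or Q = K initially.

Q₀ = 1.6783e-06; Q < K (proceeds forward)

Q₀ = 1.6783e-06 vs Keq = 6.004 ⇒ Q<K, forward
Step 1:
                   M          C
  I            5.126    0.03533
  C           -2.363      3.544
  E            2.763      3.579
  solve Keq expr → x = 1.181; check Q = 6.004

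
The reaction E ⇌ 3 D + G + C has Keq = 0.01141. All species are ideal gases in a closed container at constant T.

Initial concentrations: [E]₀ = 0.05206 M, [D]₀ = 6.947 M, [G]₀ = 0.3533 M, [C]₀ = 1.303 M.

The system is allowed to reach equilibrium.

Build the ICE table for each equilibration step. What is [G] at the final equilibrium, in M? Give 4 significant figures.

Q₀ = 2965 vs Keq = 0.01141 ⇒ Q>K, reverse
Step 1:
                  E         D         G         C
  I         0.05206     6.947    0.3533     1.303
  C          0.3533     -1.06   -0.3533   -0.3533
  E          0.4053     5.887 2.3866e-05    0.9497
  solve Keq expr → x = -0.3533; check Q = 0.01141

[G]_eq = 2.3866e-05 M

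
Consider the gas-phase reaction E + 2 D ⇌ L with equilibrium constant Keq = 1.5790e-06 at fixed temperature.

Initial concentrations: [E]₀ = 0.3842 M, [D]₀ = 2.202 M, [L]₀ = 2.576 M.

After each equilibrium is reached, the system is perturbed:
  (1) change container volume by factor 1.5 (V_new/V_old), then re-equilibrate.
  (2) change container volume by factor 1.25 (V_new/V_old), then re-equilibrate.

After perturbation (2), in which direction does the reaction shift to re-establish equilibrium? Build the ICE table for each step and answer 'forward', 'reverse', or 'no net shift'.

Q₀ = 1.383 vs Keq = 1.5790e-06 ⇒ Q>K, reverse
Step 1:
                   E          D          L
  init        0.3842      2.202      2.576
  Δ            2.576      5.151     -2.576
  eq            2.96      7.353 2.5273e-04
  solve Keq expr → x = -2.576; check Q = 1.5790e-06
Then change container volume by factor 1.5 (V_new/V_old).
Step 2:
                   E          D          L
  init         1.973      4.902 1.6849e-04
  Δ       9.3594e-05 1.8719e-04 -9.3594e-05
  eq           1.973      4.903 7.4892e-05
  solve Keq expr → x = -9.3594e-05; check Q = 1.5790e-06
Then change container volume by factor 1.25 (V_new/V_old).
Step 3:
                   E          D          L
  init         1.579      3.922 5.9913e-05
  Δ       2.1567e-05 4.3135e-05 -2.1567e-05
  eq           1.579      3.922 3.8346e-05
  solve Keq expr → x = -2.1567e-05; check Q = 1.5790e-06

Direction: reverse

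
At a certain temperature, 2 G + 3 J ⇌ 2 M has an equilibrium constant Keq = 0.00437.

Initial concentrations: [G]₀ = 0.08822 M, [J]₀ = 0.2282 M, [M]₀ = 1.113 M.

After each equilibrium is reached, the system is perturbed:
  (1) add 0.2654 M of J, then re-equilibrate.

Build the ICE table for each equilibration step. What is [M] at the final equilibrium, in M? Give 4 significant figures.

[M]_eq = 0.177 M

Q₀ = 1.3394e+04 vs Keq = 0.00437 ⇒ Q>K, reverse
Step 1:
                   G          J          M
  I          0.08822     0.2282      1.113
  C           0.9628      1.444    -0.9628
  E            1.051      1.672     0.1502
  solve Keq expr → x = -0.4814; check Q = 0.00437
Then add 0.2654 M of J.
Step 2:
                   G          J          M
  I            1.051      1.938     0.1502
  C         -0.02674   -0.04011    0.02674
  E            1.024      1.898      0.177
  solve Keq expr → x = 0.01337; check Q = 0.00437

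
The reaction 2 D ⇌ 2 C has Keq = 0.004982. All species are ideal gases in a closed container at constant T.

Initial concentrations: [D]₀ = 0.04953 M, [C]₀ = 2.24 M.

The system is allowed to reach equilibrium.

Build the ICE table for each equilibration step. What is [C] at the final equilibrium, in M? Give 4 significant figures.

[C]_eq = 0.1509 M

Q₀ = 2045 vs Keq = 0.004982 ⇒ Q>K, reverse
Step 1:
                   D          C
  Initial    0.04953       2.24
  Change       2.089     -2.089
  Equil        2.139     0.1509
  solve Keq expr → x = -1.045; check Q = 0.004982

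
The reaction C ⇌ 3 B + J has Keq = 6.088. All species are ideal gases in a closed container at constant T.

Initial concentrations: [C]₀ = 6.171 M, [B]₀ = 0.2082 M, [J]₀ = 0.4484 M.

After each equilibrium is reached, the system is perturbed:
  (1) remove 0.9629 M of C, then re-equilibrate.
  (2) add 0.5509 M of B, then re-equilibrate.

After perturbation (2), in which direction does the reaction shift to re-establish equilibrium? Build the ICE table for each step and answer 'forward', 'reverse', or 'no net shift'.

Direction: reverse

Q₀ = 6.5577e-04 vs Keq = 6.088 ⇒ Q<K, forward
Step 1:
                  C         B         J
  init        6.171    0.2082    0.4484
  Δ         -0.8918     2.676    0.8918
  eq          5.279     2.884      1.34
  solve Keq expr → x = 0.8918; check Q = 6.088
Then remove 0.9629 M of C.
Step 2:
                  C         B         J
  init        4.316     2.884      1.34
  Δ         0.04804   -0.1441  -0.04804
  eq          4.364      2.74     1.292
  solve Keq expr → x = -0.04804; check Q = 6.088
Then add 0.5509 M of B.
Step 3:
                  C         B         J
  init        4.364      3.29     1.292
  Δ          0.1385   -0.4156   -0.1385
  eq          4.503     2.875     1.154
  solve Keq expr → x = -0.1385; check Q = 6.088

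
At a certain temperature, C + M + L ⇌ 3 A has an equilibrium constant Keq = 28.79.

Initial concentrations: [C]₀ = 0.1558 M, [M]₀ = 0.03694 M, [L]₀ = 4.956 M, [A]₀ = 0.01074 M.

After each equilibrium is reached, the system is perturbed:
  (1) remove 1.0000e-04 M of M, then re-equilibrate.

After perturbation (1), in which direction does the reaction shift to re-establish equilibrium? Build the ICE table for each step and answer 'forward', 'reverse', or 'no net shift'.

Q₀ = 4.3433e-05 vs Keq = 28.79 ⇒ Q<K, forward
Step 1:
                  C         M         L         A
  init       0.1558   0.03694     4.956   0.01074
  Δ        -0.03683  -0.03683  -0.03683    0.1105
  eq          0.119 1.0578e-04     4.919    0.1212
  solve Keq expr → x = 0.03683; check Q = 28.79
Then remove 1.0000e-04 M of M.
Step 2:
                  C         M         L         A
  init        0.119 5.7818e-06     4.919    0.1212
  Δ       9.9134e-05 9.9134e-05 9.9134e-05 -2.9740e-04
  eq         0.1191 1.0492e-04     4.919    0.1209
  solve Keq expr → x = -9.9134e-05; check Q = 28.79

Direction: reverse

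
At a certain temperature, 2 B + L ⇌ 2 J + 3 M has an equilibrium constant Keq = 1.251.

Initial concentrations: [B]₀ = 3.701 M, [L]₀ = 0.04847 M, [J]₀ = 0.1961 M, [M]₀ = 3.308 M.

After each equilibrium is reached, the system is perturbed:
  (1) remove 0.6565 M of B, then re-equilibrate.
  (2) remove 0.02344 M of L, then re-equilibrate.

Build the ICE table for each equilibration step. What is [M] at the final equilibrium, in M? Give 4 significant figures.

[M]_eq = 3.222 M

Q₀ = 2.097 vs Keq = 1.251 ⇒ Q>K, reverse
Step 1:
                    B           L           J           M
  Initial       3.701     0.04847      0.1961       3.308
  Change      0.02347     0.01173    -0.02347     -0.0352
  Equil         3.724      0.0602      0.1726       3.273
  solve Keq expr → x = -0.01173; check Q = 1.251
Then remove 0.6565 M of B.
Step 2:
                    B           L           J           M
  Initial       3.068      0.0602      0.1726       3.273
  Change      0.01763    0.008813    -0.01763    -0.02644
  Equil         3.086     0.06902       0.155       3.246
  solve Keq expr → x = -0.008813; check Q = 1.251
Then remove 0.02344 M of L.
Step 3:
                    B           L           J           M
  Initial       3.086     0.04558       0.155       3.246
  Change      0.01611    0.008053    -0.01611    -0.02416
  Equil         3.102     0.05363      0.1389       3.222
  solve Keq expr → x = -0.008053; check Q = 1.251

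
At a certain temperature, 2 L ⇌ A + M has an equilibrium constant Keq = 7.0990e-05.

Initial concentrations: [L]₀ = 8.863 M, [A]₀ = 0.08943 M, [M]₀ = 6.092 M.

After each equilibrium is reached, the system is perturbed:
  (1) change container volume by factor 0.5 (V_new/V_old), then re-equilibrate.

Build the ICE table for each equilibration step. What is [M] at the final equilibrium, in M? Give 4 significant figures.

Q₀ = 0.006936 vs Keq = 7.0990e-05 ⇒ Q>K, reverse
Step 1:
                   L          A          M
  I            8.863    0.08943      6.092
  C           0.1769   -0.08846   -0.08846
  E             9.04 9.6632e-04      6.004
  solve Keq expr → x = -0.08846; check Q = 7.0990e-05
Then change container volume by factor 0.5 (V_new/V_old).
Step 2:
                   L          A          M
  I            18.08   0.001933      12.01
  C                0          0          0
  E            18.08   0.001933      12.01
  solve Keq expr → x = 0; check Q = 7.0990e-05

[M]_eq = 12.01 M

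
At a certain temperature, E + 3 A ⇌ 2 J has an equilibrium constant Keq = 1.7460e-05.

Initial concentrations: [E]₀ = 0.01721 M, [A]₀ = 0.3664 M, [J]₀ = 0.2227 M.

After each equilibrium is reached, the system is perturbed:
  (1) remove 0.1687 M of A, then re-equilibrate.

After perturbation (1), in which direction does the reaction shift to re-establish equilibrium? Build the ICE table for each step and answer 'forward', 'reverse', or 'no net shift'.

Direction: reverse

Q₀ = 58.59 vs Keq = 1.7460e-05 ⇒ Q>K, reverse
Step 1:
                  E         A         J
  init      0.01721    0.3664    0.2227
  Δ          0.1109    0.3327   -0.2218
  eq         0.1281    0.6991 8.7434e-04
  solve Keq expr → x = -0.1109; check Q = 1.7460e-05
Then remove 0.1687 M of A.
Step 2:
                  E         A         J
  init       0.1281    0.5304 8.7434e-04
  Δ       1.4773e-04 4.4320e-04 -2.9547e-04
  eq         0.1283    0.5309 5.7887e-04
  solve Keq expr → x = -1.4773e-04; check Q = 1.7460e-05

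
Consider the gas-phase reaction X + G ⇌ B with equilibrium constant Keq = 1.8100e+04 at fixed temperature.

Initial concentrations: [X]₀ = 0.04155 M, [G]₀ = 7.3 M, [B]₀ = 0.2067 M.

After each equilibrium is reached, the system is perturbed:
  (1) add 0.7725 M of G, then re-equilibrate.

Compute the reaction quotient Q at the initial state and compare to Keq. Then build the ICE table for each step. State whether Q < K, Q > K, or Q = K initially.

Q₀ = 0.6815; Q < K (proceeds forward)

Q₀ = 0.6815 vs Keq = 1.8100e+04 ⇒ Q<K, forward
Step 1:
                   X          G          B
  init       0.04155        7.3     0.2067
  Δ         -0.04155   -0.04155    0.04155
  eq      1.8896e-06      7.258     0.2482
  solve Keq expr → x = 0.04155; check Q = 1.8100e+04
Then add 0.7725 M of G.
Step 2:
                   X          G          B
  init    1.8896e-06      8.031     0.2482
  Δ       -1.8176e-07 -1.8176e-07 1.8176e-07
  eq      1.7078e-06      8.031     0.2482
  solve Keq expr → x = 1.8176e-07; check Q = 1.8100e+04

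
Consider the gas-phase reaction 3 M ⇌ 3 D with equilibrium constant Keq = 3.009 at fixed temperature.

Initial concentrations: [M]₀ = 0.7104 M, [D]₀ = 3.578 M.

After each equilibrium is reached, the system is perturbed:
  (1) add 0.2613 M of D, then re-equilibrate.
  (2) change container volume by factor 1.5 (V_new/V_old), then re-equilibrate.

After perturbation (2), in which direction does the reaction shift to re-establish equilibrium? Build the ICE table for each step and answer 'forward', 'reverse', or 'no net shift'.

Q₀ = 127.8 vs Keq = 3.009 ⇒ Q>K, reverse
Step 1:
                  M         D
  init       0.7104     3.578
  Δ           1.044    -1.044
  eq          1.755     2.534
  solve Keq expr → x = -0.3482; check Q = 3.009
Then add 0.2613 M of D.
Step 2:
                  M         D
  init        1.755     2.795
  Δ          0.1069   -0.1069
  eq          1.862     2.688
  solve Keq expr → x = -0.03564; check Q = 3.009
Then change container volume by factor 1.5 (V_new/V_old).
Step 3:
                  M         D
  init        1.241     1.792
  Δ               0         0
  eq          1.241     1.792
  solve Keq expr → x = 0; check Q = 3.009

Direction: no net shift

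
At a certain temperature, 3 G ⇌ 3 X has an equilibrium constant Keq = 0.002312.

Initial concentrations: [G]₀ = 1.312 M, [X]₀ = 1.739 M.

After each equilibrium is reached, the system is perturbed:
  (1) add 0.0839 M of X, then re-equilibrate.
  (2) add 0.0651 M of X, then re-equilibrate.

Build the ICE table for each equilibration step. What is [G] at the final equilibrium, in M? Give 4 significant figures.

[G]_eq = 2.826 M

Q₀ = 2.329 vs Keq = 0.002312 ⇒ Q>K, reverse
Step 1:
                   G          X
  I            1.312      1.739
  C            1.383     -1.383
  E            2.695     0.3563
  solve Keq expr → x = -0.4609; check Q = 0.002312
Then add 0.0839 M of X.
Step 2:
                   G          X
  I            2.695     0.4402
  C           0.0741    -0.0741
  E            2.769     0.3661
  solve Keq expr → x = -0.0247; check Q = 0.002312
Then add 0.0651 M of X.
Step 3:
                   G          X
  I            2.769     0.4312
  C           0.0575    -0.0575
  E            2.826     0.3737
  solve Keq expr → x = -0.01917; check Q = 0.002312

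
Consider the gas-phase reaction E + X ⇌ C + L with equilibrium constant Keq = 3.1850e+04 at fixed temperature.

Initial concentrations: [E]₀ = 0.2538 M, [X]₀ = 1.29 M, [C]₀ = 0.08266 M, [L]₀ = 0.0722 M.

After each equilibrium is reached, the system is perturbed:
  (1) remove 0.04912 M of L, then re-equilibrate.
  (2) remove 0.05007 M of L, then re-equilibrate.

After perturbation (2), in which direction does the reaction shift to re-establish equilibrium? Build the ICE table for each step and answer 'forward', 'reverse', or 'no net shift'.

Q₀ = 0.01823 vs Keq = 3.1850e+04 ⇒ Q<K, forward
Step 1:
                    E           X           C           L
  init         0.2538        1.29     0.08266      0.0722
  Δ           -0.2538     -0.2538      0.2538      0.2538
  eq       3.3234e-06       1.036      0.3365       0.326
  solve Keq expr → x = 0.2538; check Q = 3.1850e+04
Then remove 0.04912 M of L.
Step 2:
                    E           X           C           L
  init     3.3234e-06       1.036      0.3365      0.2769
  Δ       -5.0075e-07 -5.0075e-07  5.0075e-07  5.0075e-07
  eq       2.8227e-06       1.036      0.3365      0.2769
  solve Keq expr → x = 5.0075e-07; check Q = 3.1850e+04
Then remove 0.05007 M of L.
Step 3:
                    E           X           C           L
  init     2.8227e-06       1.036      0.3365      0.2268
  Δ       -5.1044e-07 -5.1044e-07  5.1044e-07  5.1044e-07
  eq       2.3122e-06       1.036      0.3365      0.2268
  solve Keq expr → x = 5.1044e-07; check Q = 3.1850e+04

Direction: forward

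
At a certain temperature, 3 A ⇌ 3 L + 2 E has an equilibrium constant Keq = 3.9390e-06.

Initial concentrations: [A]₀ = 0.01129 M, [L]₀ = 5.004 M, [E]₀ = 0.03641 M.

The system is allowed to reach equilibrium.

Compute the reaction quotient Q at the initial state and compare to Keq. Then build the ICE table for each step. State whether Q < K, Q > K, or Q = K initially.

Q₀ = 1.1543e+05 vs Keq = 3.9390e-06 ⇒ Q>K, reverse
Step 1:
                    A           L           E
  I           0.01129       5.004     0.03641
  C           0.05461    -0.05461    -0.03641
  E            0.0659       4.949  3.0493e-06
  solve Keq expr → x = -0.0182; check Q = 3.9390e-06

Q₀ = 1.1543e+05; Q > K (proceeds reverse)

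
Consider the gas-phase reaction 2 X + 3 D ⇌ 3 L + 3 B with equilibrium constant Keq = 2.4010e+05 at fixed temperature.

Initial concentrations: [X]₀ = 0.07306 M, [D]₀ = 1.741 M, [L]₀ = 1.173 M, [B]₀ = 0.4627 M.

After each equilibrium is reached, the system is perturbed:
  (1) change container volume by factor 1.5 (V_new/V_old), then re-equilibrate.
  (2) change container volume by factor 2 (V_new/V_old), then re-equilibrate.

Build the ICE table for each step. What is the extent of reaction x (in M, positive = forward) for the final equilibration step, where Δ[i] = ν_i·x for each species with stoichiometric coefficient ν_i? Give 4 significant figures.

x = 2.4401e-05 M

Q₀ = 5.676 vs Keq = 2.4010e+05 ⇒ Q<K, forward
Step 1:
                  X         D         L         B
  init      0.07306     1.741     1.173    0.4627
  Δ        -0.07245   -0.1087    0.1087    0.1087
  eq      6.1324e-04     1.632     1.282    0.5714
  solve Keq expr → x = 0.03622; check Q = 2.4010e+05
Then change container volume by factor 1.5 (V_new/V_old).
Step 2:
                  X         D         L         B
  init    4.0883e-04     1.088    0.8544    0.3809
  Δ       -7.4757e-05 -1.1214e-04 1.1214e-04 1.1214e-04
  eq      3.3407e-04     1.088    0.8546     0.381
  solve Keq expr → x = 3.7378e-05; check Q = 2.4010e+05
Then change container volume by factor 2 (V_new/V_old).
Step 3:
                  X         D         L         B
  init    1.6704e-04    0.5441    0.4273    0.1905
  Δ       -4.8801e-05 -7.3202e-05 7.3202e-05 7.3202e-05
  eq      1.1823e-04     0.544    0.4274    0.1906
  solve Keq expr → x = 2.4401e-05; check Q = 2.4010e+05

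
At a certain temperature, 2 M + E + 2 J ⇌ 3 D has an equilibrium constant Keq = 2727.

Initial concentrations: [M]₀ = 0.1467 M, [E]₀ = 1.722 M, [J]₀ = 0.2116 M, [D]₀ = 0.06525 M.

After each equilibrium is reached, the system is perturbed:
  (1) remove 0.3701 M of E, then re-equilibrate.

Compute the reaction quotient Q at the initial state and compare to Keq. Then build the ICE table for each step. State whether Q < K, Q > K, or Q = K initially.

Q₀ = 0.1674; Q < K (proceeds forward)

Q₀ = 0.1674 vs Keq = 2727 ⇒ Q<K, forward
Step 1:
                  M         E         J         D
  I          0.1467     1.722    0.2116   0.06525
  C         -0.1249  -0.06246   -0.1249    0.1874
  E         0.02178      1.66   0.08668    0.2526
  solve Keq expr → x = 0.06246; check Q = 2727
Then remove 0.3701 M of E.
Step 2:
                  M         E         J         D
  I         0.02178     1.289   0.08668    0.2526
  C        0.001955 9.7750e-04  0.001955 -0.002932
  E         0.02373      1.29   0.08863    0.2497
  solve Keq expr → x = -9.7750e-04; check Q = 2727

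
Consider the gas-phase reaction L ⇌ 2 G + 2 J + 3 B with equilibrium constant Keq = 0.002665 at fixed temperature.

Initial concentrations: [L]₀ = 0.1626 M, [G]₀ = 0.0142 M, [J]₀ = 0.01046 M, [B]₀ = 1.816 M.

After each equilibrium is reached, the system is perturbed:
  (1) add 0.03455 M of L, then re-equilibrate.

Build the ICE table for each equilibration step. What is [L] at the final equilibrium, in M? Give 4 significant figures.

Q₀ = 8.1258e-07 vs Keq = 0.002665 ⇒ Q<K, forward
Step 1:
                   L          G          J          B
  Initial     0.1626     0.0142    0.01046      1.816
  Change     -0.0354    0.07081    0.07081     0.1062
  Equil       0.1272    0.08501    0.08127      1.922
  solve Keq expr → x = 0.0354; check Q = 0.002665
Then add 0.03455 M of L.
Step 2:
                   L          G          J          B
  Initial     0.1617    0.08501    0.08127      1.922
  Change   -0.002297   0.004594   0.004594   0.006892
  Equil       0.1594     0.0896    0.08586      1.929
  solve Keq expr → x = 0.002297; check Q = 0.002665

[L]_eq = 0.1594 M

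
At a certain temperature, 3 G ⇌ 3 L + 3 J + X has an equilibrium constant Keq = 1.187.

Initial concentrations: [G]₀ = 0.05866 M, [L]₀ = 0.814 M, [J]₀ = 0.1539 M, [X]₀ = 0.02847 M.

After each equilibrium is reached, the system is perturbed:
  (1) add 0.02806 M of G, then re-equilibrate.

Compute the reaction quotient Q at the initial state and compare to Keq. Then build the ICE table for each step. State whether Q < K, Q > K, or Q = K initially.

Q₀ = 0.2773; Q < K (proceeds forward)

Q₀ = 0.2773 vs Keq = 1.187 ⇒ Q<K, forward
Step 1:
                   G          L          J          X
  Initial    0.05866      0.814     0.1539    0.02847
  Change    -0.01572    0.01572    0.01572    0.00524
  Equil      0.04294     0.8297     0.1696    0.03371
  solve Keq expr → x = 0.00524; check Q = 1.187
Then add 0.02806 M of G.
Step 2:
                   G          L          J          X
  Initial      0.071     0.8297     0.1696    0.03371
  Change    -0.01918    0.01918    0.01918   0.006395
  Equil      0.05181     0.8489     0.1888    0.04011
  solve Keq expr → x = 0.006395; check Q = 1.187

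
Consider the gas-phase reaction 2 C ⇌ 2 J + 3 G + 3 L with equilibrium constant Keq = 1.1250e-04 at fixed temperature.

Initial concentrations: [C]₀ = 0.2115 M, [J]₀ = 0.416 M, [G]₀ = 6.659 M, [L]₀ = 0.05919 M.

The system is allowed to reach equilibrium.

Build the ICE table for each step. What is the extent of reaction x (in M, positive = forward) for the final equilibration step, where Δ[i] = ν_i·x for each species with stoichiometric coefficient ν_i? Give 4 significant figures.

x = -0.0179 M

Q₀ = 0.2369 vs Keq = 1.1250e-04 ⇒ Q>K, reverse
Step 1:
                  C         J         G         L
  Initial    0.2115     0.416     6.659   0.05919
  Change     0.0358   -0.0358   -0.0537   -0.0537
  Equil      0.2473    0.3802     6.605  0.005487
  solve Keq expr → x = -0.0179; check Q = 1.1250e-04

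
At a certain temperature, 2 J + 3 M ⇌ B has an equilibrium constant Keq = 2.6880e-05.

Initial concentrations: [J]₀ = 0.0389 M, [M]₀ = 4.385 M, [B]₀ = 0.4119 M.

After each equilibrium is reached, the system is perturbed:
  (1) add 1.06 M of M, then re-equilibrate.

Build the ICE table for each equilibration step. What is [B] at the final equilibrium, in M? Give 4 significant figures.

[B]_eq = 0.005762 M

Q₀ = 3.228 vs Keq = 2.6880e-05 ⇒ Q>K, reverse
Step 1:
                   J          M          B
  I           0.0389      4.385     0.4119
  C           0.8168      1.225    -0.4084
  E           0.8557       5.61   0.003476
  solve Keq expr → x = -0.4084; check Q = 2.6880e-05
Then add 1.06 M of M.
Step 2:
                   J          M          B
  I           0.8557       6.67   0.003476
  C        -0.004572  -0.006858   0.002286
  E           0.8512      6.663   0.005762
  solve Keq expr → x = 0.002286; check Q = 2.6880e-05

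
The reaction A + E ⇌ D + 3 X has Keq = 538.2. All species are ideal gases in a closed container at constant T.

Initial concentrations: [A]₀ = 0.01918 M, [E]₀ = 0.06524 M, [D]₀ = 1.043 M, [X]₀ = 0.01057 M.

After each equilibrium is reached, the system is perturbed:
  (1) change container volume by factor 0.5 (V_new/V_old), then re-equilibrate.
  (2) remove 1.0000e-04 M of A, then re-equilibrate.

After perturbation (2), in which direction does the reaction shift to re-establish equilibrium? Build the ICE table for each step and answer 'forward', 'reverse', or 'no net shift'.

Direction: reverse

Q₀ = 9.8434e-04 vs Keq = 538.2 ⇒ Q<K, forward
Step 1:
                    A           E           D           X
  Initial     0.01918     0.06524       1.043     0.01057
  Change     -0.01917    -0.01917     0.01917      0.0575
  Equil    1.3510e-05     0.04607       1.062     0.06807
  solve Keq expr → x = 0.01917; check Q = 538.2
Then change container volume by factor 0.5 (V_new/V_old).
Step 2:
                    A           E           D           X
  Initial  2.7020e-05     0.09215       2.124      0.1361
  Change   8.0389e-05  8.0389e-05 -8.0389e-05 -2.4117e-04
  Equil    1.0741e-04     0.09223       2.124      0.1359
  solve Keq expr → x = -8.0389e-05; check Q = 538.2
Then remove 1.0000e-04 M of A.
Step 3:
                    A           E           D           X
  Initial  7.4087e-06     0.09223       2.124      0.1359
  Change   9.9176e-05  9.9176e-05 -9.9176e-05 -2.9753e-04
  Equil    1.0659e-04     0.09233       2.124      0.1356
  solve Keq expr → x = -9.9176e-05; check Q = 538.2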